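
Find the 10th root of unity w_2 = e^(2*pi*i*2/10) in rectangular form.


Angle = 360*2/10 = 72°
a = cos(72°) = 0.3090
b = sin(72°) = 0.9511

0.3090 + 0.9511i


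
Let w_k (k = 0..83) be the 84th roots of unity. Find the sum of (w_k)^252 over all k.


The roots are w_k = w^k with w = e^(2*pi*i/84), and (w^k)^252 = (w^252)^k.
So S = 1 + u + u^2 + ... + u^(83) with u = w^252.
252 = 3*84 + 0, so 252 is a multiple of 84 and u = (w^84)^3 = 1.
Every one of the 84 terms equals 1: S = 84

S = 84


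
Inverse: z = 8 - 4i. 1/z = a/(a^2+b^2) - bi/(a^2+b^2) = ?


|z|^2 = 64+16 = 80
1/z = (8 + 4i)/80

1/z = 0.1000 + 0.0500i


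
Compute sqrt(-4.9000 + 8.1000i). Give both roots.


|z| = sqrt(24.01+65.61) = 9.4668
sqrt((|z|+a)/2) = sqrt((9.4668+(-4.9))/2) = sqrt(2.2834) = 1.5111
sqrt((|z|-a)/2) = sqrt((9.4668-(-4.9))/2) = sqrt(7.1834) = 2.6802

±(1.5111 + 2.6802i) i.e. 1.5111 + 2.6802i and -1.5111 - 2.6802i


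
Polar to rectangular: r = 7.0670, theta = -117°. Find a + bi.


a = 7.0670*cos(-117°) = 7.0670*(-0.454) = -3.2084
b = 7.0670*sin(-117°) = 7.0670*(-0.891) = -6.2967

-3.2084 - 6.2967i


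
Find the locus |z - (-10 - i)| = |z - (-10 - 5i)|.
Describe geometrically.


Equal distances means the locus is the perpendicular bisector of z1 and z2.
Midpoint = ((-10+(-10))/2, (-1+(-5))/2) = (-10.0000, -3.0000)

Perpendicular bisector through (-10.0000, -3.0000)


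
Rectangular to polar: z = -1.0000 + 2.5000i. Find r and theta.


r = sqrt(1+6.25) = sqrt(7.25) = 2.6926
theta = atan2(2.5, -1) = 111.8014 degrees

r = 2.6926, theta = 111.8014 degrees


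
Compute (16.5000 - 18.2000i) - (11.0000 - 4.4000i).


Real: 16.5 - 11 = 5.5
Imag: -18.2 + 4.4 = -13.8

5.5000 - 13.8000i


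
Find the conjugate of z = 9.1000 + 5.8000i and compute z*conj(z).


z_bar = 9.1000 - 5.8000i
z*z_bar = 9.1^2 + 5.8^2 = 82.81 + 33.64 = 116.45

z_bar = 9.1000 - 5.8000i, z*z_bar = 116.45


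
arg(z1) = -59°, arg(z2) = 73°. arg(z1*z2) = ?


arg(z1*z2) = -59° + 73° = 14°
Normalized to (-180°, 180°]: 14°

14°


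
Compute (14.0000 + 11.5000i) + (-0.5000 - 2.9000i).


Real: 14 - 0.5 = 13.5
Imag: 11.5 - 2.9 = 8.6

13.5000 + 8.6000i


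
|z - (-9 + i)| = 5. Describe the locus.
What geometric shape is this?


|z - z0| = r is a circle with center z0 and radius r.
Center = (-9, 1), radius = 5

Circle with center (-9, 1) and radius 5


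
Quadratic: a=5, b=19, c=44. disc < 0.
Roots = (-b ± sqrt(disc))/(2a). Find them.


disc = 19^2 - 4*5*44 = 361 - 880 = -519
sqrt(|disc|) = sqrt(519) = 22.7816
Real part = -19/(2*5) = -1.9000
Imag part = 22.7816/(2*5) = 2.2782

-1.9000 ± 2.2782i


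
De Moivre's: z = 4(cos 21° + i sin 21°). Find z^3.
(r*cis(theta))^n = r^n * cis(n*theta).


r^3 = 4^3 = 64
n*theta = 3*21° = 63° = 63° (mod 360)
a = 64*cos(63°) = 29.0554
b = 64*sin(63°) = 57.0244

64 cis(63°) = 29.0554 + 57.0244i


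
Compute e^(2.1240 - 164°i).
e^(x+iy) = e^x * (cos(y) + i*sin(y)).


e^2.1240 = 8.3645
cos(-164°) = -0.96126
sin(-164°) = -0.27564
Real = 8.3645*(-0.96126) = -8.0405
Imag = 8.3645*(-0.27564) = -2.3056

-8.0405 - 2.3056i


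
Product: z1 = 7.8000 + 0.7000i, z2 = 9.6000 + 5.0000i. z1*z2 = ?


Real = 7.8*9.6 - 0.7*5 = 74.88 - 3.5 = 71.38
Imag = 7.8*5 + 9.6*0.7 = 39 + 6.72 = 45.72

71.3800 + 45.7200i


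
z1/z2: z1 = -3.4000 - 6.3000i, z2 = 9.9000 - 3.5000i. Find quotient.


Conjugate of z2 = 9.9000 + 3.5000i
Numerator: (-3.4000 - 6.3000i)(9.9000 + 3.5000i) = -11.6100 - 74.2700i
Denominator: 9.9^2 + (-3.5)^2 = 110.26
Result = (-11.6100 - 74.2700i)/110.26

-0.1053 - 0.6736i


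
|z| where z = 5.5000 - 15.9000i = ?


|z| = sqrt(5.5^2 + (-15.9)^2) = sqrt(30.25 + 252.81) = sqrt(283.06) = 16.8244

|z| = 16.8244


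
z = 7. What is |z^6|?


|z| = sqrt(49+0) = sqrt(49) = 7
|z^6| = |z|^6 = 7^6 = 117649

|z^6| = 117649


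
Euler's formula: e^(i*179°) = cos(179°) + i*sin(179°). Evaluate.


cos(179°) = -0.9998
sin(179°) = 0.0175

e^(i*179°) = -0.9998 + 0.0175i


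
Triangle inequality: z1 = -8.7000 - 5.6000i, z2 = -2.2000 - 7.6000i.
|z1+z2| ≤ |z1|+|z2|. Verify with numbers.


|z1| = sqrt((-8.7)^2 + (-5.6)^2) = sqrt(107.05) = 10.3465
|z2| = sqrt((-2.2)^2 + (-7.6)^2) = sqrt(62.6) = 7.9120
z1+z2 = -10.9000 - 13.2000i
|z1+z2| = sqrt(293.05) = 17.1187
|z1|+|z2| = 10.3465 + 7.9120 = 18.2585

|z1+z2| = 17.1187 ≤ |z1|+|z2| = 18.2585 (verified)


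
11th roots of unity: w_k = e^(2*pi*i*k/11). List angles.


The 11th roots of unity are cis(360k/11°) for k=0..10
Angle step = 360/11 = 32.7273°
Primitive root: cis(32.7273°)
Primitive root = 0.8413 + 0.5406i

11 roots at angles: 0°, 32.7273°, 65.4545°, 98.1818°, 130.9091°, 163.6364°, 196.3636°, 229.0909°, 261.8182°, 294.5455°, 327.2727°


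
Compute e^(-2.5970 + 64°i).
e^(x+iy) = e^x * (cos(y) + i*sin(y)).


e^-2.5970 = 0.0745
cos(64°) = 0.4384
sin(64°) = 0.8988
Real = 0.0745*0.4384 = 0.0327
Imag = 0.0745*0.8988 = 0.0670

0.0327 + 0.0670i


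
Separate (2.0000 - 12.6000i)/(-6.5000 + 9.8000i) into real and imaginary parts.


Multiply by conjugate: (2.0000 - 12.6000i)(-6.5000 - 9.8000i) / ((-6.5)^2 + 9.8^2)
Numerator real = 2*(-6.5) - (12.6)*9.8 = -136.48
Numerator imag = -12.6*(-6.5) - 2*9.8 = 62.3
Denominator = 138.29
Re(z) = -136.48/138.29 = -0.9869
Im(z) = 62.3/138.29 = 0.4505

Re(z) = -0.9869, Im(z) = 0.4505


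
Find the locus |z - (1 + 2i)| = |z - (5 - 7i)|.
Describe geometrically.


Equal distances means the locus is the perpendicular bisector of z1 and z2.
Midpoint = ((1+5)/2, (2+(-7))/2) = (3.0000, -2.5000)

Perpendicular bisector through (3.0000, -2.5000)


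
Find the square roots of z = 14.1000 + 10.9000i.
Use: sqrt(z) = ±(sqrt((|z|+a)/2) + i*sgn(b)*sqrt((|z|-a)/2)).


|z| = sqrt(198.81+118.81) = 17.8219
sqrt((|z|+a)/2) = sqrt((17.8219+14.1)/2) = sqrt(15.9609) = 3.9951
sqrt((|z|-a)/2) = sqrt((17.8219-14.1)/2) = sqrt(1.8609) = 1.3642

±(3.9951 + 1.3642i) i.e. 3.9951 + 1.3642i and -3.9951 - 1.3642i


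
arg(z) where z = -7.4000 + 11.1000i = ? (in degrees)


Re = -7.4, Im = 11.1
arg = atan2(11.1, -7.4) = 123.6901 degrees

arg(z) = 123.6901 degrees


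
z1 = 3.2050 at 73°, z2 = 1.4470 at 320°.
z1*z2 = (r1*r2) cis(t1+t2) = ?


r = 3.2050 * 1.4470 = 4.6376
theta = 73° + 320° = 393° = 33° (mod 360)

4.6376 cis(33°)


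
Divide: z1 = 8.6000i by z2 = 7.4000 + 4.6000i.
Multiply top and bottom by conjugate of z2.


Conjugate of z2 = 7.4000 - 4.6000i
Numerator: (8.6000i)(7.4000 - 4.6000i) = 39.5600 + 63.6400i
Denominator: 7.4^2 + 4.6^2 = 75.92
Result = (39.5600 + 63.6400i)/75.92

0.5211 + 0.8383i


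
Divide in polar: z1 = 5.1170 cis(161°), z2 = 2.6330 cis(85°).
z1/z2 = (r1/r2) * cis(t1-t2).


r = 5.1170 / 2.6330 = 1.9434
theta = 161° - 85° = 76° = 76° (mod 360)

1.9434 cis(76°)


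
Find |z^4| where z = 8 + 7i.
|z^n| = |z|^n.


|z| = sqrt(64+49) = sqrt(113) = 10.6301
|z^4| = |z|^4 = (sqrt(113))^4 = 113^2 = 12769

|z^4| = 12769


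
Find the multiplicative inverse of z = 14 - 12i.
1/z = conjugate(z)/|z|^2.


|z|^2 = 196+144 = 340
1/z = (14 + 12i)/340

1/z = 0.0412 + 0.0353i


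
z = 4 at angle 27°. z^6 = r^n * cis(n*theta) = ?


r^6 = 4^6 = 4096
n*theta = 6*27° = 162° = 162° (mod 360)
a = 4096*cos(162°) = -3895.5275
b = 4096*sin(162°) = 1265.7336

4096 cis(162°) = -3895.5275 + 1265.7336i


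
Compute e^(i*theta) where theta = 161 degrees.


cos(161°) = -0.9455
sin(161°) = 0.3256

e^(i*161°) = -0.9455 + 0.3256i


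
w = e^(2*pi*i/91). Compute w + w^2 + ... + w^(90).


With w = e^(2*pi*i/91), all 91 of the 91th roots of unity w^0 = 1, w, ..., w^(90) sum to 0: 1 + w + ... + w^(90) = (1 - w^91)/(1 - w) = 0 since w^91 = 1, w ≠ 1.
Removing the root 1: w + w^2 + ... + w^(90) = 0 - 1 = -1

Sum = -1


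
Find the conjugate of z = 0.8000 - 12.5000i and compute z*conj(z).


z_bar = 0.8000 + 12.5000i
z*z_bar = 0.8^2 + (-12.5)^2 = 0.64 + 156.25 = 156.89

z_bar = 0.8000 + 12.5000i, z*z_bar = 156.89


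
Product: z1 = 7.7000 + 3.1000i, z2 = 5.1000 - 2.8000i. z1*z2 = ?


Real = 7.7*5.1 - 3.1*(-2.8) = 39.27 - (-8.68) = 47.95
Imag = 7.7*(-2.8) + 5.1*3.1 = -21.56 + 15.81 = -5.75

47.9500 - 5.7500i


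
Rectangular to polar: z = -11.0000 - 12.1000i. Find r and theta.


r = sqrt(121+146.41) = sqrt(267.41) = 16.3527
theta = atan2(-12.1, -11) = -132.2737 degrees

r = 16.3527, theta = -132.2737 degrees


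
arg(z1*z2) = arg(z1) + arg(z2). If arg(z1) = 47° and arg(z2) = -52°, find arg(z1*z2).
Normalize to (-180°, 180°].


arg(z1*z2) = 47° - 52° = -5°
Normalized to (-180°, 180°]: -5°

-5°


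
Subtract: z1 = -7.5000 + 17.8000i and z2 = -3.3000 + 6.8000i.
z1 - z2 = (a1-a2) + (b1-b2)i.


Real: -7.5 + 3.3 = -4.2
Imag: 17.8 - 6.8 = 11

-4.2000 + 11.0000i


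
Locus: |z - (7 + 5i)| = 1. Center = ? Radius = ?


|z - z0| = r is a circle with center z0 and radius r.
Center = (7, 5), radius = 1

Circle with center (7, 5) and radius 1


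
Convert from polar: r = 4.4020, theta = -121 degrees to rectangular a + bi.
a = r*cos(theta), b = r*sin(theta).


a = 4.4020*cos(-121°) = 4.4020*(-0.51504) = -2.2672
b = 4.4020*sin(-121°) = 4.4020*(-0.85717) = -3.7733

-2.2672 - 3.7733i


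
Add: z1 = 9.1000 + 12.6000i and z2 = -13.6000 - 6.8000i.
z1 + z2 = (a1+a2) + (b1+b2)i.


Real: 9.1 - 13.6 = -4.5
Imag: 12.6 - 6.8 = 5.8

-4.5000 + 5.8000i


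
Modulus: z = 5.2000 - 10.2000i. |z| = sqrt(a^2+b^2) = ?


|z| = sqrt(5.2^2 + (-10.2)^2) = sqrt(27.04 + 104.04) = sqrt(131.08) = 11.4490

|z| = 11.4490


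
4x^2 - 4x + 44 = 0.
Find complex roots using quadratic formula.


disc = (-4)^2 - 4*4*44 = 16 - 704 = -688
sqrt(|disc|) = sqrt(688) = 26.2298
Real part = 4/(2*4) = 0.5000
Imag part = 26.2298/(2*4) = 3.2787

0.5000 ± 3.2787i


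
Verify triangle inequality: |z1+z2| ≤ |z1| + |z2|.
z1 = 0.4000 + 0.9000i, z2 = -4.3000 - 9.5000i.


|z1| = sqrt(0.4^2 + 0.9^2) = sqrt(0.97) = 0.9849
|z2| = sqrt((-4.3)^2 + (-9.5)^2) = sqrt(108.74) = 10.4278
z1+z2 = -3.9000 - 8.6000i
|z1+z2| = sqrt(89.17) = 9.4430
|z1|+|z2| = 0.9849 + 10.4278 = 11.4127

|z1+z2| = 9.4430 ≤ |z1|+|z2| = 11.4127 (verified)


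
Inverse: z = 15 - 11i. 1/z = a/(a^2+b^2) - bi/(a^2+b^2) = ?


|z|^2 = 225+121 = 346
1/z = (15 + 11i)/346

1/z = 0.0434 + 0.0318i


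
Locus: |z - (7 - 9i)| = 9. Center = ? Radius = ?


|z - z0| = r is a circle with center z0 and radius r.
Center = (7, -9), radius = 9

Circle with center (7, -9) and radius 9


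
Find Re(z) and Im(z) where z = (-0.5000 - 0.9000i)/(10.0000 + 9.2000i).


Multiply by conjugate: (-0.5000 - 0.9000i)(10.0000 - 9.2000i) / (10^2 + 9.2^2)
Numerator real = -0.5*10 - (0.9)*9.2 = -13.28
Numerator imag = -0.9*10 - (-0.5)*9.2 = -4.4
Denominator = 184.64
Re(z) = -13.28/184.64 = -0.0719
Im(z) = -4.4/184.64 = -0.0238

Re(z) = -0.0719, Im(z) = -0.0238


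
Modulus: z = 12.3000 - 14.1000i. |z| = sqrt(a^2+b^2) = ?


|z| = sqrt(12.3^2 + (-14.1)^2) = sqrt(151.29 + 198.81) = sqrt(350.1) = 18.7110

|z| = 18.7110


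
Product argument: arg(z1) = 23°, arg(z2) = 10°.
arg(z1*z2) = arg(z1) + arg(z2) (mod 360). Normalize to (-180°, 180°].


arg(z1*z2) = 23° + 10° = 33°
Normalized to (-180°, 180°]: 33°

33°


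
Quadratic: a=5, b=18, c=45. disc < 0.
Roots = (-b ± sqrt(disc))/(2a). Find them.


disc = 18^2 - 4*5*45 = 324 - 900 = -576
sqrt(|disc|) = sqrt(576) = 24.0000
Real part = -18/(2*5) = -1.8000
Imag part = 24.0000/(2*5) = 2.4000

-1.8000 ± 2.4000i


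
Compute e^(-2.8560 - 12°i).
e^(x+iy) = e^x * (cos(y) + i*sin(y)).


e^-2.8560 = 0.0575
cos(-12°) = 0.9781
sin(-12°) = -0.2079
Real = 0.0575*0.9781 = 0.0562
Imag = 0.0575*(-0.2079) = -0.0120

0.0562 - 0.0120i


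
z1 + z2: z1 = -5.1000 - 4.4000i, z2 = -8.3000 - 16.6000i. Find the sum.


Real: -5.1 - 8.3 = -13.4
Imag: -4.4 - 16.6 = -21

-13.4000 - 21.0000i


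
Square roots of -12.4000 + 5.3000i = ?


|z| = sqrt(153.76+28.09) = 13.4852
sqrt((|z|+a)/2) = sqrt((13.4852+(-12.4))/2) = sqrt(0.5426) = 0.7366
sqrt((|z|-a)/2) = sqrt((13.4852-(-12.4))/2) = sqrt(12.9426) = 3.5976

±(0.7366 + 3.5976i) i.e. 0.7366 + 3.5976i and -0.7366 - 3.5976i


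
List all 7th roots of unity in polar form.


The 7th roots of unity are cis(360k/7°) for k=0..6
Angle step = 360/7 = 51.4286°
Primitive root: cis(51.4286°)
Primitive root = 0.6235 + 0.7818i

7 roots at angles: 0°, 51.4286°, 102.8571°, 154.2857°, 205.7143°, 257.1429°, 308.5714°


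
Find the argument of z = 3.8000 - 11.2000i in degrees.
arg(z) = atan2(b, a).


Re = 3.8, Im = -11.2
arg = atan2(-11.2, 3.8) = -71.2587 degrees

arg(z) = -71.2587 degrees


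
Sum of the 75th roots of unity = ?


The sum of all 75th roots of unity is 0.
Geometric series: (1 - w^75)/(1 - w) = (1-1)/(1-w) = 0 since w^75 = 1, w ≠ 1.
Alternatively: coefficient of z^74 in z^75 - 1 is 0.

0


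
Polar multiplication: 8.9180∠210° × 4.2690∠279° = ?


r = 8.9180 * 4.2690 = 38.0709
theta = 210° + 279° = 489° = 129° (mod 360)

38.0709 cis(129°)


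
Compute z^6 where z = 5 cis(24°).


r^6 = 5^6 = 15625
n*theta = 6*24° = 144° = 144° (mod 360)
a = 15625*cos(144°) = -12640.8905
b = 15625*sin(144°) = 9184.1446

15625 cis(144°) = -12640.8905 + 9184.1446i


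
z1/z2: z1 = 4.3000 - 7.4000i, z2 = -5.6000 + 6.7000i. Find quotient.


Conjugate of z2 = -5.6000 - 6.7000i
Numerator: (4.3000 - 7.4000i)(-5.6000 - 6.7000i) = -73.6600 + 12.6300i
Denominator: (-5.6)^2 + 6.7^2 = 76.25
Result = (-73.6600 + 12.6300i)/76.25

-0.9660 + 0.1656i


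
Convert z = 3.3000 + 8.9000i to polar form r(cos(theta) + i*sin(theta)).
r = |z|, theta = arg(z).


r = sqrt(10.89+79.21) = sqrt(90.1) = 9.4921
theta = atan2(8.9, 3.3) = 69.6559 degrees

r = 9.4921, theta = 69.6559 degrees


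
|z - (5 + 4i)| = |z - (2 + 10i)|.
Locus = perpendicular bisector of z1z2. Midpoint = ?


Equal distances means the locus is the perpendicular bisector of z1 and z2.
Midpoint = ((5+2)/2, (4+10)/2) = (3.5000, 7.0000)

Perpendicular bisector through (3.5000, 7.0000)


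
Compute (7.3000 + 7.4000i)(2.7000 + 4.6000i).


Real = 7.3*2.7 - 7.4*4.6 = 19.71 - 34.04 = -14.33
Imag = 7.3*4.6 + 2.7*7.4 = 33.58 + 19.98 = 53.56

-14.3300 + 53.5600i


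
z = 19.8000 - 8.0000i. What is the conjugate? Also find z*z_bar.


z_bar = 19.8000 + 8.0000i
z*z_bar = 19.8^2 + (-8)^2 = 392.04 + 64 = 456.04

z_bar = 19.8000 + 8.0000i, z*z_bar = 456.04


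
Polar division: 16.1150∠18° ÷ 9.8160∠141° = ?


r = 16.1150 / 9.8160 = 1.6417
theta = 18° - 141° = -123° = 237° (mod 360)

1.6417 cis(237°)


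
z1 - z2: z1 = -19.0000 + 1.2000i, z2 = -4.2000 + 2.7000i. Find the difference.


Real: -19 + 4.2 = -14.8
Imag: 1.2 - 2.7 = -1.5

-14.8000 - 1.5000i


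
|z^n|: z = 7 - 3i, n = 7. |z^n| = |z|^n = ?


|z| = sqrt(49+9) = sqrt(58) = 7.6158
|z^7| = |z|^7 = (sqrt(58))^7 = 58^3 * sqrt(58) = 195112*sqrt(58)

|z^7| = 195112*sqrt(58) ≈ 1485928.7222


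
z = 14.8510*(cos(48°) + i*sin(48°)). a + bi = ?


a = 14.8510*cos(48°) = 14.8510*0.669131 = 9.9373
b = 14.8510*sin(48°) = 14.8510*0.74314 = 11.0364

9.9373 + 11.0364i


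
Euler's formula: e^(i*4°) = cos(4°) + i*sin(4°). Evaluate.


cos(4°) = 0.9976
sin(4°) = 0.0698

e^(i*4°) = 0.9976 + 0.0698i


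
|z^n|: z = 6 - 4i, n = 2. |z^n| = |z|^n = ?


|z| = sqrt(36+16) = sqrt(52) = 7.2111
|z^2| = |z|^2 = (sqrt(52))^2 = 52

|z^2| = 52


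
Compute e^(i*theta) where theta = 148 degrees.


cos(148°) = -0.8480
sin(148°) = 0.5299

e^(i*148°) = -0.8480 + 0.5299i


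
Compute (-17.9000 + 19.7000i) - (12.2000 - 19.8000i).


Real: -17.9 - 12.2 = -30.1
Imag: 19.7 + 19.8 = 39.5

-30.1000 + 39.5000i


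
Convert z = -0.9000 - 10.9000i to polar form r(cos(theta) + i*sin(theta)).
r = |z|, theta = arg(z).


r = sqrt(0.81+118.81) = sqrt(119.62) = 10.9371
theta = atan2(-10.9, -0.9) = -94.7201 degrees

r = 10.9371, theta = -94.7201 degrees


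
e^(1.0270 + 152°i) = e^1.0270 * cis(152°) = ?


e^1.0270 = 2.7927
cos(152°) = -0.88295
sin(152°) = 0.46947
Real = 2.7927*(-0.88295) = -2.4658
Imag = 2.7927*0.46947 = 1.3111

-2.4658 + 1.3111i


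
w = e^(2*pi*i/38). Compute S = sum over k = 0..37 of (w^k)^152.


The roots are w_k = w^k with w = e^(2*pi*i/38), and (w^k)^152 = (w^152)^k.
So S = 1 + u + u^2 + ... + u^(37) with u = w^152.
152 = 4*38 + 0, so 152 is a multiple of 38 and u = (w^38)^4 = 1.
Every one of the 38 terms equals 1: S = 38

S = 38


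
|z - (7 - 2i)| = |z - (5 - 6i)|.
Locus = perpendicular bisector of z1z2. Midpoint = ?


Equal distances means the locus is the perpendicular bisector of z1 and z2.
Midpoint = ((7+5)/2, (-2+(-6))/2) = (6.0000, -4.0000)

Perpendicular bisector through (6.0000, -4.0000)


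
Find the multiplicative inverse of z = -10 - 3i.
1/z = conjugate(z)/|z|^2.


|z|^2 = 100+9 = 109
1/z = (-10 + 3i)/109

1/z = -0.0917 + 0.0275i


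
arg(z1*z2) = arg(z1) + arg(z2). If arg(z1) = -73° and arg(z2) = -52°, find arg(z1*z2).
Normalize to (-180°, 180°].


arg(z1*z2) = -73° - 52° = -125°
Normalized to (-180°, 180°]: -125°

-125°


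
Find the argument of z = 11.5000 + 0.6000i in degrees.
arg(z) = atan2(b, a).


Re = 11.5, Im = 0.6
arg = atan2(0.6, 11.5) = 2.9866 degrees

arg(z) = 2.9866 degrees


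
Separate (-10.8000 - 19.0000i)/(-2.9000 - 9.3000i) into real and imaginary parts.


Multiply by conjugate: (-10.8000 - 19.0000i)(-2.9000 + 9.3000i) / ((-2.9)^2 + (-9.3)^2)
Numerator real = -10.8*(-2.9) - (19)*(-9.3) = 208.02
Numerator imag = -19*(-2.9) - (-10.8)*(-9.3) = -45.34
Denominator = 94.9
Re(z) = 208.02/94.9 = 2.1920
Im(z) = -45.34/94.9 = -0.4778

Re(z) = 2.1920, Im(z) = -0.4778


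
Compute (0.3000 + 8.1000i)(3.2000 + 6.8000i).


Real = 0.3*3.2 - 8.1*6.8 = 0.96 - 55.08 = -54.12
Imag = 0.3*6.8 + 3.2*8.1 = 2.04 + 25.92 = 27.96

-54.1200 + 27.9600i


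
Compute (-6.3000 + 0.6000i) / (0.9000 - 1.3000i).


Conjugate of z2 = 0.9000 + 1.3000i
Numerator: (-6.3000 + 0.6000i)(0.9000 + 1.3000i) = -6.4500 - 7.6500i
Denominator: 0.9^2 + (-1.3)^2 = 2.5
Result = (-6.4500 - 7.6500i)/2.5

-2.5800 - 3.0600i


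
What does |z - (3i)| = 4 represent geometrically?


|z - z0| = r is a circle with center z0 and radius r.
Center = (0, 3), radius = 4

Circle with center (0, 3) and radius 4


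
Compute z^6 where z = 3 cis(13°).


r^6 = 3^6 = 729
n*theta = 6*13° = 78° = 78° (mod 360)
a = 729*cos(78°) = 151.5676
b = 729*sin(78°) = 713.0696

729 cis(78°) = 151.5676 + 713.0696i


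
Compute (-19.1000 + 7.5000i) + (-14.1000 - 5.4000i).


Real: -19.1 - 14.1 = -33.2
Imag: 7.5 - 5.4 = 2.1

-33.2000 + 2.1000i


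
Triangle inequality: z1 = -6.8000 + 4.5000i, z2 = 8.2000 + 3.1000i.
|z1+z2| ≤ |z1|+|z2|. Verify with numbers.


|z1| = sqrt((-6.8)^2 + 4.5^2) = sqrt(66.49) = 8.1541
|z2| = sqrt(8.2^2 + 3.1^2) = sqrt(76.85) = 8.7664
z1+z2 = 1.4000 + 7.6000i
|z1+z2| = sqrt(59.72) = 7.7279
|z1|+|z2| = 8.1541 + 8.7664 = 16.9205

|z1+z2| = 7.7279 ≤ |z1|+|z2| = 16.9205 (verified)


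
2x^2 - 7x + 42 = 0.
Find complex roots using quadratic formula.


disc = (-7)^2 - 4*2*42 = 49 - 336 = -287
sqrt(|disc|) = sqrt(287) = 16.9411
Real part = 7/(2*2) = 1.7500
Imag part = 16.9411/(2*2) = 4.2353

1.7500 ± 4.2353i


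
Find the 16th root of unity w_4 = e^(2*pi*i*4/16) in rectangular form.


Angle = 360*4/16 = 90°
a = cos(90°) = 0
b = sin(90°) = 1.0000

0 + 1.0000i


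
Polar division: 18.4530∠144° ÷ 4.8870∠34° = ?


r = 18.4530 / 4.8870 = 3.7759
theta = 144° - 34° = 110° = 110° (mod 360)

3.7759 cis(110°)


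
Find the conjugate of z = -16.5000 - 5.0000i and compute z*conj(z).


z_bar = -16.5000 + 5.0000i
z*z_bar = (-16.5)^2 + (-5)^2 = 272.25 + 25 = 297.25

z_bar = -16.5000 + 5.0000i, z*z_bar = 297.25


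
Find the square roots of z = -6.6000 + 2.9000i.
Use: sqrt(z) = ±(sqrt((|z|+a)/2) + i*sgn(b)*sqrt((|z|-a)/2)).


|z| = sqrt(43.56+8.41) = 7.2090
sqrt((|z|+a)/2) = sqrt((7.2090+(-6.6))/2) = sqrt(0.3045) = 0.5518
sqrt((|z|-a)/2) = sqrt((7.2090-(-6.6))/2) = sqrt(6.9045) = 2.6276

±(0.5518 + 2.6276i) i.e. 0.5518 + 2.6276i and -0.5518 - 2.6276i


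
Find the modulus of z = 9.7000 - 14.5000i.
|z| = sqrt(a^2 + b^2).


|z| = sqrt(9.7^2 + (-14.5)^2) = sqrt(94.09 + 210.25) = sqrt(304.34) = 17.4453

|z| = 17.4453


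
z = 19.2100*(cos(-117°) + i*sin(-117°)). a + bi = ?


a = 19.2100*cos(-117°) = 19.2100*(-0.4539905) = -8.7212
b = 19.2100*sin(-117°) = 19.2100*(-0.891007) = -17.1162

-8.7212 - 17.1162i


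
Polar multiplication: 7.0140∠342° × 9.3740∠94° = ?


r = 7.0140 * 9.3740 = 65.7492
theta = 342° + 94° = 436° = 76° (mod 360)

65.7492 cis(76°)


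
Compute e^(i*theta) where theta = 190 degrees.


cos(190°) = -0.9848
sin(190°) = -0.1736

e^(i*190°) = -0.9848 - 0.1736i


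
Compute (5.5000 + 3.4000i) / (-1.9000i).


Conjugate of z2 = 1.9000i
Numerator: (5.5000 + 3.4000i)(1.9000i) = -6.4600 + 10.4500i
Denominator: 0^2 + (-1.9)^2 = 3.61
Result = (-6.4600 + 10.4500i)/3.61

-1.7895 + 2.8947i


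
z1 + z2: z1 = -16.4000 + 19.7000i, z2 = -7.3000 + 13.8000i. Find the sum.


Real: -16.4 - 7.3 = -23.7
Imag: 19.7 + 13.8 = 33.5

-23.7000 + 33.5000i


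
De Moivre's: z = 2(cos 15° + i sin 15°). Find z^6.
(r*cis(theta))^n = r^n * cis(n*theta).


r^6 = 2^6 = 64
n*theta = 6*15° = 90° = 90° (mod 360)
a = 64*cos(90°) = 0
b = 64*sin(90°) = 64.0000

64 cis(90°) = 0 + 64.0000i


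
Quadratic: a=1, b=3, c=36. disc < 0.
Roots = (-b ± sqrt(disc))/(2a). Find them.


disc = 3^2 - 4*1*36 = 9 - 144 = -135
sqrt(|disc|) = sqrt(135) = 11.6190
Real part = -3/(2*1) = -1.5000
Imag part = 11.6190/(2*1) = 5.8095

-1.5000 ± 5.8095i


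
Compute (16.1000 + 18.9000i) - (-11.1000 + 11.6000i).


Real: 16.1 + 11.1 = 27.2
Imag: 18.9 - 11.6 = 7.3

27.2000 + 7.3000i


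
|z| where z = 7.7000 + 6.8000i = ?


|z| = sqrt(7.7^2 + 6.8^2) = sqrt(59.29 + 46.24) = sqrt(105.53) = 10.2728

|z| = 10.2728


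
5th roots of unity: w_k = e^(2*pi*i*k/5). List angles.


The 5th roots of unity are cis(360k/5°) for k=0..4
Angle step = 360/5 = 72°
Primitive root: cis(72°)
Primitive root = 0.3090 + 0.9511i

5 roots at angles: 0°, 72°, 144°, 216°, 288°


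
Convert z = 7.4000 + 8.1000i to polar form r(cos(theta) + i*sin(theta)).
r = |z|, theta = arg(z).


r = sqrt(54.76+65.61) = sqrt(120.37) = 10.9713
theta = atan2(8.1, 7.4) = 47.5858 degrees

r = 10.9713, theta = 47.5858 degrees


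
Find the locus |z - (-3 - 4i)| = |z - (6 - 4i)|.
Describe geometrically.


Equal distances means the locus is the perpendicular bisector of z1 and z2.
Midpoint = ((-3+6)/2, (-4+(-4))/2) = (1.5000, -4.0000)

Perpendicular bisector through (1.5000, -4.0000)


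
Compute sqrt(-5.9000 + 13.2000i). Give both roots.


|z| = sqrt(34.81+174.24) = 14.4586
sqrt((|z|+a)/2) = sqrt((14.4586+(-5.9))/2) = sqrt(4.2793) = 2.0686
sqrt((|z|-a)/2) = sqrt((14.4586-(-5.9))/2) = sqrt(10.1793) = 3.1905

±(2.0686 + 3.1905i) i.e. 2.0686 + 3.1905i and -2.0686 - 3.1905i


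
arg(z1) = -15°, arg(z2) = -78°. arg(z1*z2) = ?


arg(z1*z2) = -15° - 78° = -93°
Normalized to (-180°, 180°]: -93°

-93°


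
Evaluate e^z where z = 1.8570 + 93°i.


e^1.8570 = 6.4045
cos(93°) = -0.05234
sin(93°) = 0.99863
Real = 6.4045*(-0.05234) = -0.3352
Imag = 6.4045*0.99863 = 6.3957

-0.3352 + 6.3957i


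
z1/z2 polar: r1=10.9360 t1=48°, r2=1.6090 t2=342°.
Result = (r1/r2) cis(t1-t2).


r = 10.9360 / 1.6090 = 6.7968
theta = 48° - 342° = -294° = 66° (mod 360)

6.7968 cis(66°)


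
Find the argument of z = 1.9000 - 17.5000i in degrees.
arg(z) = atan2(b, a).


Re = 1.9, Im = -17.5
arg = atan2(-17.5, 1.9) = -83.8036 degrees

arg(z) = -83.8036 degrees


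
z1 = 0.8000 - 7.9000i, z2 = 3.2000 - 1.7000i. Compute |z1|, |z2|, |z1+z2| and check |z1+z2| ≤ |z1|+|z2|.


|z1| = sqrt(0.8^2 + (-7.9)^2) = sqrt(63.05) = 7.9404
|z2| = sqrt(3.2^2 + (-1.7)^2) = sqrt(13.13) = 3.6235
z1+z2 = 4.0000 - 9.6000i
|z1+z2| = sqrt(108.16) = 10.4000
|z1|+|z2| = 7.9404 + 3.6235 = 11.5639

|z1+z2| = 10.4000 ≤ |z1|+|z2| = 11.5639 (verified)


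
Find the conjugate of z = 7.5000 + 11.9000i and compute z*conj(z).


z_bar = 7.5000 - 11.9000i
z*z_bar = 7.5^2 + 11.9^2 = 56.25 + 141.61 = 197.86

z_bar = 7.5000 - 11.9000i, z*z_bar = 197.86


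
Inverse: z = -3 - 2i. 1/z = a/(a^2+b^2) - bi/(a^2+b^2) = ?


|z|^2 = 9+4 = 13
1/z = (-3 + 2i)/13

1/z = -0.2308 + 0.1538i


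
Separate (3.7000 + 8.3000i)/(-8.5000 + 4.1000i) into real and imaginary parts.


Multiply by conjugate: (3.7000 + 8.3000i)(-8.5000 - 4.1000i) / ((-8.5)^2 + 4.1^2)
Numerator real = 3.7*(-8.5) + 8.3*4.1 = 2.58
Numerator imag = 8.3*(-8.5) - 3.7*4.1 = -85.72
Denominator = 89.06
Re(z) = 2.58/89.06 = 0.0290
Im(z) = -85.72/89.06 = -0.9625

Re(z) = 0.0290, Im(z) = -0.9625


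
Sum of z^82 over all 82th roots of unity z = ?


The roots are w_k = w^k with w = e^(2*pi*i/82), and (w^k)^82 = (w^82)^k.
So S = 1 + u + u^2 + ... + u^(81) with u = w^82.
82 = 1*82 + 0, so 82 is a multiple of 82 and u = (w^82)^1 = 1.
Every one of the 82 terms equals 1: S = 82

S = 82


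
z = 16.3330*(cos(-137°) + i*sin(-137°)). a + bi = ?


a = 16.3330*cos(-137°) = 16.3330*(-0.731354) = -11.9452
b = 16.3330*sin(-137°) = 16.3330*(-0.682) = -11.1391

-11.9452 - 11.1391i


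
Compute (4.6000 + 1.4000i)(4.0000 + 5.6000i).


Real = 4.6*4 - 1.4*5.6 = 18.4 - 7.84 = 10.56
Imag = 4.6*5.6 + 4*1.4 = 25.76 + 5.6 = 31.36

10.5600 + 31.3600i


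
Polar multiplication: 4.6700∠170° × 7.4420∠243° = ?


r = 4.6700 * 7.4420 = 34.7541
theta = 170° + 243° = 413° = 53° (mod 360)

34.7541 cis(53°)


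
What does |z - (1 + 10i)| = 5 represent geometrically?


|z - z0| = r is a circle with center z0 and radius r.
Center = (1, 10), radius = 5

Circle with center (1, 10) and radius 5


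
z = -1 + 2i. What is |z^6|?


|z| = sqrt(1+4) = sqrt(5) = 2.2361
|z^6| = |z|^6 = (sqrt(5))^6 = 5^3 = 125

|z^6| = 125


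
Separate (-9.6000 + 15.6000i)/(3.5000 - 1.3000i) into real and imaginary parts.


Multiply by conjugate: (-9.6000 + 15.6000i)(3.5000 + 1.3000i) / (3.5^2 + (-1.3)^2)
Numerator real = -9.6*3.5 + 15.6*(-1.3) = -53.88
Numerator imag = 15.6*3.5 - (-9.6)*(-1.3) = 42.12
Denominator = 13.94
Re(z) = -53.88/13.94 = -3.8651
Im(z) = 42.12/13.94 = 3.0215

Re(z) = -3.8651, Im(z) = 3.0215


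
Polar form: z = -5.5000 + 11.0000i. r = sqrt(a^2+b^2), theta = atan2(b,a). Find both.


r = sqrt(30.25+121) = sqrt(151.25) = 12.2984
theta = atan2(11, -5.5) = 116.5651 degrees

r = 12.2984, theta = 116.5651 degrees


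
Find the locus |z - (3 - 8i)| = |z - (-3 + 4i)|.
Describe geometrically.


Equal distances means the locus is the perpendicular bisector of z1 and z2.
Midpoint = ((3+(-3))/2, (-8+4)/2) = (0, -2.0000)

Perpendicular bisector through (0, -2.0000)


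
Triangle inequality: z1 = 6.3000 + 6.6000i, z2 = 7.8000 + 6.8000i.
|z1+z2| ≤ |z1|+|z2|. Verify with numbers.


|z1| = sqrt(6.3^2 + 6.6^2) = sqrt(83.25) = 9.1241
|z2| = sqrt(7.8^2 + 6.8^2) = sqrt(107.08) = 10.3479
z1+z2 = 14.1000 + 13.4000i
|z1+z2| = sqrt(378.37) = 19.4517
|z1|+|z2| = 9.1241 + 10.3479 = 19.4720

|z1+z2| = 19.4517 ≤ |z1|+|z2| = 19.4720 (verified)


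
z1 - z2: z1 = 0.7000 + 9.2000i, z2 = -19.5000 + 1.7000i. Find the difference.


Real: 0.7 + 19.5 = 20.2
Imag: 9.2 - 1.7 = 7.5

20.2000 + 7.5000i


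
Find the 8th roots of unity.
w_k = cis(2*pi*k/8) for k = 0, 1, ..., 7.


The 8th roots of unity are cis(360k/8°) for k=0..7
Angle step = 360/8 = 45°
Primitive root: cis(45°)
Primitive root = 0.7071 + 0.7071i

8 roots at angles: 0°, 45°, 90°, 135°, 180°, 225°, 270°, 315°


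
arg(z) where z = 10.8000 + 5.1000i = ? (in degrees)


Re = 10.8, Im = 5.1
arg = atan2(5.1, 10.8) = 25.2777 degrees

arg(z) = 25.2777 degrees


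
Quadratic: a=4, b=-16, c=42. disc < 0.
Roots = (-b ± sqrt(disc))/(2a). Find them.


disc = (-16)^2 - 4*4*42 = 256 - 672 = -416
sqrt(|disc|) = sqrt(416) = 20.3961
Real part = 16/(2*4) = 2.0000
Imag part = 20.3961/(2*4) = 2.5495

2.0000 ± 2.5495i


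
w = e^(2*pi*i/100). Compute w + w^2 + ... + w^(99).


With w = e^(2*pi*i/100), all 100 of the 100th roots of unity w^0 = 1, w, ..., w^(99) sum to 0: 1 + w + ... + w^(99) = (1 - w^100)/(1 - w) = 0 since w^100 = 1, w ≠ 1.
Removing the root 1: w + w^2 + ... + w^(99) = 0 - 1 = -1

Sum = -1


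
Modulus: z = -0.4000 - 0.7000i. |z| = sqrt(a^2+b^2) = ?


|z| = sqrt((-0.4)^2 + (-0.7)^2) = sqrt(0.16 + 0.49) = sqrt(0.65) = 0.8062

|z| = 0.8062


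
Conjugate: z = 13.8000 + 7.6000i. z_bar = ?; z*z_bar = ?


z_bar = 13.8000 - 7.6000i
z*z_bar = 13.8^2 + 7.6^2 = 190.44 + 57.76 = 248.2

z_bar = 13.8000 - 7.6000i, z*z_bar = 248.2


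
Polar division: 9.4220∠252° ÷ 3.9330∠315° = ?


r = 9.4220 / 3.9330 = 2.3956
theta = 252° - 315° = -63° = 297° (mod 360)

2.3956 cis(297°)


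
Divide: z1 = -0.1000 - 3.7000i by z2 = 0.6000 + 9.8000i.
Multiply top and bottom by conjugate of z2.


Conjugate of z2 = 0.6000 - 9.8000i
Numerator: (-0.1000 - 3.7000i)(0.6000 - 9.8000i) = -36.3200 - 1.2400i
Denominator: 0.6^2 + 9.8^2 = 96.4
Result = (-36.3200 - 1.2400i)/96.4

-0.3768 - 0.0129i


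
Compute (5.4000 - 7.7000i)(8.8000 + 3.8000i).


Real = 5.4*8.8 - (-7.7)*3.8 = 47.52 - (-29.26) = 76.78
Imag = 5.4*3.8 + 8.8*(-7.7) = 20.52 - (67.76) = -47.24

76.7800 - 47.2400i


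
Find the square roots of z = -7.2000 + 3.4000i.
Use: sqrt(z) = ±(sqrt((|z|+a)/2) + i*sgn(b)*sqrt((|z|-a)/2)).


|z| = sqrt(51.84+11.56) = 7.9624
sqrt((|z|+a)/2) = sqrt((7.9624+(-7.2))/2) = sqrt(0.3812) = 0.6174
sqrt((|z|-a)/2) = sqrt((7.9624-(-7.2))/2) = sqrt(7.5812) = 2.7534

±(0.6174 + 2.7534i) i.e. 0.6174 + 2.7534i and -0.6174 - 2.7534i


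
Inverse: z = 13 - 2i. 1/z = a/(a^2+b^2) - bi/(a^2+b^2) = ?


|z|^2 = 169+4 = 173
1/z = (13 + 2i)/173

1/z = 0.0751 + 0.0116i


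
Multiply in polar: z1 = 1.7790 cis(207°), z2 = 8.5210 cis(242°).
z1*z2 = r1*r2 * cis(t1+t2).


r = 1.7790 * 8.5210 = 15.1589
theta = 207° + 242° = 449° = 89° (mod 360)

15.1589 cis(89°)


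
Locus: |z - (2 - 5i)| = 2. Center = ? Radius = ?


|z - z0| = r is a circle with center z0 and radius r.
Center = (2, -5), radius = 2

Circle with center (2, -5) and radius 2


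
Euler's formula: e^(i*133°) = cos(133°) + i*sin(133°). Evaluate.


cos(133°) = -0.6820
sin(133°) = 0.7314

e^(i*133°) = -0.6820 + 0.7314i


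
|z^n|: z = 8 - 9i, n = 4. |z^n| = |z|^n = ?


|z| = sqrt(64+81) = sqrt(145) = 12.0416
|z^4| = |z|^4 = (sqrt(145))^4 = 145^2 = 21025

|z^4| = 21025


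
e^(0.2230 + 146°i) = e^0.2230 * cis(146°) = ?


e^0.2230 = 1.2498
cos(146°) = -0.829
sin(146°) = 0.5592
Real = 1.2498*(-0.829) = -1.0361
Imag = 1.2498*0.5592 = 0.6989

-1.0361 + 0.6989i


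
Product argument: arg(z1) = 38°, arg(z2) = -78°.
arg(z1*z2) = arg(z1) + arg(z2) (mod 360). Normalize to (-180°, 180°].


arg(z1*z2) = 38° - 78° = -40°
Normalized to (-180°, 180°]: -40°

-40°


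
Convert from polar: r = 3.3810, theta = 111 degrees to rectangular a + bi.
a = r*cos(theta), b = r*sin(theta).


a = 3.3810*cos(111°) = 3.3810*(-0.35837) = -1.2116
b = 3.3810*sin(111°) = 3.3810*0.93358 = 3.1564

-1.2116 + 3.1564i


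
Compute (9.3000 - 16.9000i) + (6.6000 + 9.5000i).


Real: 9.3 + 6.6 = 15.9
Imag: -16.9 + 9.5 = -7.4

15.9000 - 7.4000i


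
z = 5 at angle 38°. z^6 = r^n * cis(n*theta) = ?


r^6 = 5^6 = 15625
n*theta = 6*38° = 228° = 228° (mod 360)
a = 15625*cos(228°) = -10455.1657
b = 15625*sin(228°) = -11611.6379

15625 cis(228°) = -10455.1657 - 11611.6379i


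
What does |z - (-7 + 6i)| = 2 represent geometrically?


|z - z0| = r is a circle with center z0 and radius r.
Center = (-7, 6), radius = 2

Circle with center (-7, 6) and radius 2


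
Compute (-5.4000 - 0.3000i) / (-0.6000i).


Conjugate of z2 = 0.6000i
Numerator: (-5.4000 - 0.3000i)(0.6000i) = 0.1800 - 3.2400i
Denominator: 0^2 + (-0.6)^2 = 0.36
Result = (0.1800 - 3.2400i)/0.36

0.5000 - 9.0000i


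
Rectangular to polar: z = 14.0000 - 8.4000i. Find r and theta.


r = sqrt(196+70.56) = sqrt(266.56) = 16.3267
theta = atan2(-8.4, 14) = -30.9638 degrees

r = 16.3267, theta = -30.9638 degrees


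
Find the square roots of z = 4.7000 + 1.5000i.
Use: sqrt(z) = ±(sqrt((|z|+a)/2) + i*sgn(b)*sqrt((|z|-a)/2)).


|z| = sqrt(22.09+2.25) = 4.9336
sqrt((|z|+a)/2) = sqrt((4.9336+4.7)/2) = sqrt(4.8168) = 2.1947
sqrt((|z|-a)/2) = sqrt((4.9336-4.7)/2) = sqrt(0.1168) = 0.3417

±(2.1947 + 0.3417i) i.e. 2.1947 + 0.3417i and -2.1947 - 0.3417i


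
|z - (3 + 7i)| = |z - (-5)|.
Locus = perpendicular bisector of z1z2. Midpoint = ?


Equal distances means the locus is the perpendicular bisector of z1 and z2.
Midpoint = ((3+(-5))/2, (7+0)/2) = (-1.0000, 3.5000)

Perpendicular bisector through (-1.0000, 3.5000)


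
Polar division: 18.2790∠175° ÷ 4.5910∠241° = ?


r = 18.2790 / 4.5910 = 3.9815
theta = 175° - 241° = -66° = 294° (mod 360)

3.9815 cis(294°)


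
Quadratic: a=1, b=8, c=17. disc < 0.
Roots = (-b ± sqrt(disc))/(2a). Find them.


disc = 8^2 - 4*1*17 = 64 - 68 = -4
sqrt(|disc|) = sqrt(4) = 2.0000
Real part = -8/(2*1) = -4.0000
Imag part = 2.0000/(2*1) = 1.0000

-4.0000 ± 1.0000i


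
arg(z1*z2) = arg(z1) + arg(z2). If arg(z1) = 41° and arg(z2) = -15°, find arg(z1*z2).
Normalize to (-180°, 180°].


arg(z1*z2) = 41° - 15° = 26°
Normalized to (-180°, 180°]: 26°

26°


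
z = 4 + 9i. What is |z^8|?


|z| = sqrt(16+81) = sqrt(97) = 9.8489
|z^8| = |z|^8 = (sqrt(97))^8 = 97^4 = 88529281

|z^8| = 88529281


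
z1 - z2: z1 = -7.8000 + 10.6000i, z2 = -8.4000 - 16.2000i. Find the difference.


Real: -7.8 + 8.4 = 0.6
Imag: 10.6 + 16.2 = 26.8

0.6000 + 26.8000i


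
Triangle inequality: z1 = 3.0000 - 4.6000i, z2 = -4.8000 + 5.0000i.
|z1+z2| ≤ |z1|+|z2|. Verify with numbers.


|z1| = sqrt(3^2 + (-4.6)^2) = sqrt(30.16) = 5.4918
|z2| = sqrt((-4.8)^2 + 5^2) = sqrt(48.04) = 6.9311
z1+z2 = -1.8000 + 0.4000i
|z1+z2| = sqrt(3.4) = 1.8439
|z1|+|z2| = 5.4918 + 6.9311 = 12.4229

|z1+z2| = 1.8439 ≤ |z1|+|z2| = 12.4229 (verified)


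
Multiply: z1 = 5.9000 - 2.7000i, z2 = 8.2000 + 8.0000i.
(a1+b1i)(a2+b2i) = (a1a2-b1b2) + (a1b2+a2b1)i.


Real = 5.9*8.2 - (-2.7)*8 = 48.38 - (-21.6) = 69.98
Imag = 5.9*8 + 8.2*(-2.7) = 47.2 - (22.14) = 25.06

69.9800 + 25.0600i


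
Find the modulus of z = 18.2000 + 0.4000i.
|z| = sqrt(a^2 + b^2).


|z| = sqrt(18.2^2 + 0.4^2) = sqrt(331.24 + 0.16) = sqrt(331.4) = 18.2044

|z| = 18.2044


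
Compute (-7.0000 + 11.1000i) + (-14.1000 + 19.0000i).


Real: -7 - 14.1 = -21.1
Imag: 11.1 + 19 = 30.1

-21.1000 + 30.1000i


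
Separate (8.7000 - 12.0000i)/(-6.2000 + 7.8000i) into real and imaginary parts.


Multiply by conjugate: (8.7000 - 12.0000i)(-6.2000 - 7.8000i) / ((-6.2)^2 + 7.8^2)
Numerator real = 8.7*(-6.2) - (12)*7.8 = -147.54
Numerator imag = -12*(-6.2) - 8.7*7.8 = 6.54
Denominator = 99.28
Re(z) = -147.54/99.28 = -1.4861
Im(z) = 6.54/99.28 = 0.0659

Re(z) = -1.4861, Im(z) = 0.0659


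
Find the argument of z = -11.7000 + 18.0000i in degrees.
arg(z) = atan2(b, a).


Re = -11.7, Im = 18
arg = atan2(18, -11.7) = 123.0239 degrees

arg(z) = 123.0239 degrees


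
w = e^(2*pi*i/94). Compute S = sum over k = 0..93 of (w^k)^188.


The roots are w_k = w^k with w = e^(2*pi*i/94), and (w^k)^188 = (w^188)^k.
So S = 1 + u + u^2 + ... + u^(93) with u = w^188.
188 = 2*94 + 0, so 188 is a multiple of 94 and u = (w^94)^2 = 1.
Every one of the 94 terms equals 1: S = 94

S = 94


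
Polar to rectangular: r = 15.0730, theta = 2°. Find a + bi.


a = 15.0730*cos(2°) = 15.0730*0.99939 = 15.0638
b = 15.0730*sin(2°) = 15.0730*0.0349 = 0.5260

15.0638 + 0.5260i


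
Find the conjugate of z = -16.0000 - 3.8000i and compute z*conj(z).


z_bar = -16.0000 + 3.8000i
z*z_bar = (-16)^2 + (-3.8)^2 = 256 + 14.44 = 270.44

z_bar = -16.0000 + 3.8000i, z*z_bar = 270.44


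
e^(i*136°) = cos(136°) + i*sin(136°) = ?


cos(136°) = -0.7193
sin(136°) = 0.6947

e^(i*136°) = -0.7193 + 0.6947i


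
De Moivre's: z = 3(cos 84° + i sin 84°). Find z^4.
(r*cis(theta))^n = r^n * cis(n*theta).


r^4 = 3^4 = 81
n*theta = 4*84° = 336° = 336° (mod 360)
a = 81*cos(336°) = 73.9972
b = 81*sin(336°) = -32.9457

81 cis(336°) = 73.9972 - 32.9457i


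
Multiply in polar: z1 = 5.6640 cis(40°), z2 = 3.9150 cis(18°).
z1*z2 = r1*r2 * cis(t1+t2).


r = 5.6640 * 3.9150 = 22.1746
theta = 40° + 18° = 58° = 58° (mod 360)

22.1746 cis(58°)


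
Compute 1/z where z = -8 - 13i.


|z|^2 = 64+169 = 233
1/z = (-8 + 13i)/233

1/z = -0.0343 + 0.0558i


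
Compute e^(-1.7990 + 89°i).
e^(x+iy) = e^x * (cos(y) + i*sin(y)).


e^-1.7990 = 0.16546
cos(89°) = 0.0175
sin(89°) = 0.9998
Real = 0.16546*0.0175 = 0.0029
Imag = 0.16546*0.9998 = 0.1654

0.0029 + 0.1654i


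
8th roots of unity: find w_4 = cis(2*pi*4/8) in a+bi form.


Angle = 360*4/8 = 180°
a = cos(180°) = -1.0000
b = sin(180°) = 0

-1.0000 + 0i


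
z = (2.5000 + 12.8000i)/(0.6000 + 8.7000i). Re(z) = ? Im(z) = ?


Multiply by conjugate: (2.5000 + 12.8000i)(0.6000 - 8.7000i) / (0.6^2 + 8.7^2)
Numerator real = 2.5*0.6 + 12.8*8.7 = 112.86
Numerator imag = 12.8*0.6 - 2.5*8.7 = -14.07
Denominator = 76.05
Re(z) = 112.86/76.05 = 1.4840
Im(z) = -14.07/76.05 = -0.1850

Re(z) = 1.4840, Im(z) = -0.1850


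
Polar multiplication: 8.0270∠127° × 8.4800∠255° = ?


r = 8.0270 * 8.4800 = 68.0690
theta = 127° + 255° = 382° = 22° (mod 360)

68.0690 cis(22°)


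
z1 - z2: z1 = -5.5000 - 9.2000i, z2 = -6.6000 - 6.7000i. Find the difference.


Real: -5.5 + 6.6 = 1.1
Imag: -9.2 + 6.7 = -2.5

1.1000 - 2.5000i


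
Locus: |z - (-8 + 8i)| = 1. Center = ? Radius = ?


|z - z0| = r is a circle with center z0 and radius r.
Center = (-8, 8), radius = 1

Circle with center (-8, 8) and radius 1


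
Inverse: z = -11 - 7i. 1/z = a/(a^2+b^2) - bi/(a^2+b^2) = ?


|z|^2 = 121+49 = 170
1/z = (-11 + 7i)/170

1/z = -0.0647 + 0.0412i


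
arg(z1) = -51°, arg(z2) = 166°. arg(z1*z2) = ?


arg(z1*z2) = -51° + 166° = 115°
Normalized to (-180°, 180°]: 115°

115°


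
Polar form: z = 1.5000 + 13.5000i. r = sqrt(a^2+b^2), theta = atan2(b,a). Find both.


r = sqrt(2.25+182.25) = sqrt(184.5) = 13.5831
theta = atan2(13.5, 1.5) = 83.6598 degrees

r = 13.5831, theta = 83.6598 degrees


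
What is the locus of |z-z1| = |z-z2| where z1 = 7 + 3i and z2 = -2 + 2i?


Equal distances means the locus is the perpendicular bisector of z1 and z2.
Midpoint = ((7+(-2))/2, (3+2)/2) = (2.5000, 2.5000)

Perpendicular bisector through (2.5000, 2.5000)


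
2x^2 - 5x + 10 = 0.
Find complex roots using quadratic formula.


disc = (-5)^2 - 4*2*10 = 25 - 80 = -55
sqrt(|disc|) = sqrt(55) = 7.4162
Real part = 5/(2*2) = 1.2500
Imag part = 7.4162/(2*2) = 1.8540

1.2500 ± 1.8540i


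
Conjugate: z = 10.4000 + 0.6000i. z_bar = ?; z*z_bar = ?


z_bar = 10.4000 - 0.6000i
z*z_bar = 10.4^2 + 0.6^2 = 108.16 + 0.36 = 108.52

z_bar = 10.4000 - 0.6000i, z*z_bar = 108.52


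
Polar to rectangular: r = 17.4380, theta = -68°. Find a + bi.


a = 17.4380*cos(-68°) = 17.4380*0.37461 = 6.5324
b = 17.4380*sin(-68°) = 17.4380*(-0.92718) = -16.1682

6.5324 - 16.1682i


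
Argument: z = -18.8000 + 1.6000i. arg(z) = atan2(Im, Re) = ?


Re = -18.8, Im = 1.6
arg = atan2(1.6, -18.8) = 175.1355 degrees

arg(z) = 175.1355 degrees


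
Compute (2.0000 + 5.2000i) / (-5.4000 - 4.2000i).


Conjugate of z2 = -5.4000 + 4.2000i
Numerator: (2.0000 + 5.2000i)(-5.4000 + 4.2000i) = -32.6400 - 19.6800i
Denominator: (-5.4)^2 + (-4.2)^2 = 46.8
Result = (-32.6400 - 19.6800i)/46.8

-0.6974 - 0.4205i
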